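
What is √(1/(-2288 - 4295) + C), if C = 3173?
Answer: √137504769214/6583 ≈ 56.329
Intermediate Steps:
√(1/(-2288 - 4295) + C) = √(1/(-2288 - 4295) + 3173) = √(1/(-6583) + 3173) = √(-1/6583 + 3173) = √(20887858/6583) = √137504769214/6583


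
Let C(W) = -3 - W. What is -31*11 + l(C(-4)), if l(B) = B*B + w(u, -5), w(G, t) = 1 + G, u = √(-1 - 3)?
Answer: -339 + 2*I ≈ -339.0 + 2.0*I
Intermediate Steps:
u = 2*I (u = √(-4) = 2*I ≈ 2.0*I)
l(B) = 1 + B² + 2*I (l(B) = B*B + (1 + 2*I) = B² + (1 + 2*I) = 1 + B² + 2*I)
-31*11 + l(C(-4)) = -31*11 + (1 + (-3 - 1*(-4))² + 2*I) = -341 + (1 + (-3 + 4)² + 2*I) = -341 + (1 + 1² + 2*I) = -341 + (1 + 1 + 2*I) = -341 + (2 + 2*I) = -339 + 2*I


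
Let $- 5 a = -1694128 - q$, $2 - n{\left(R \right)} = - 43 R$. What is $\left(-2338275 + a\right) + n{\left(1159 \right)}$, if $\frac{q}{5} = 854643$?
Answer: $- \frac{5474837}{5} \approx -1.095 \cdot 10^{6}$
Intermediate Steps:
$q = 4273215$ ($q = 5 \cdot 854643 = 4273215$)
$n{\left(R \right)} = 2 + 43 R$ ($n{\left(R \right)} = 2 - - 43 R = 2 + 43 R$)
$a = \frac{5967343}{5}$ ($a = - \frac{-1694128 - 4273215}{5} = \left(- \frac{1}{5}\right) \left(-5967343\right) = \frac{5967343}{5} \approx 1.1935 \cdot 10^{6}$)
$\left(-2338275 + a\right) + n{\left(1159 \right)} = \left(-2338275 + \frac{5967343}{5}\right) + \left(2 + 43 \cdot 1159\right) = - \frac{5724032}{5} + \left(2 + 49837\right) = - \frac{5724032}{5} + 49839 = - \frac{5474837}{5}$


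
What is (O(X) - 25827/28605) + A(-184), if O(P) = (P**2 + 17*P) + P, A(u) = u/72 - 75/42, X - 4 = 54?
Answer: 5289514901/1201410 ≈ 4402.8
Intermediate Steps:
X = 58 (X = 4 + 54 = 58)
A(u) = -25/14 + u/72 (A(u) = u*(1/72) - 75*1/42 = u/72 - 25/14 = -25/14 + u/72)
O(P) = P**2 + 18*P
(O(X) - 25827/28605) + A(-184) = (58*(18 + 58) - 25827/28605) + (-25/14 + (1/72)*(-184)) = (58*76 - 25827*1/28605) + (-25/14 - 23/9) = (4408 - 8609/9535) - 547/126 = 42021671/9535 - 547/126 = 5289514901/1201410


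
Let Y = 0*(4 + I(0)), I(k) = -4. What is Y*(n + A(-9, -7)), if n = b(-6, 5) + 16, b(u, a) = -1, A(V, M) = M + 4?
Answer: 0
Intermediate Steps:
A(V, M) = 4 + M
n = 15 (n = -1 + 16 = 15)
Y = 0 (Y = 0*(4 - 4) = 0*0 = 0)
Y*(n + A(-9, -7)) = 0*(15 + (4 - 7)) = 0*(15 - 3) = 0*12 = 0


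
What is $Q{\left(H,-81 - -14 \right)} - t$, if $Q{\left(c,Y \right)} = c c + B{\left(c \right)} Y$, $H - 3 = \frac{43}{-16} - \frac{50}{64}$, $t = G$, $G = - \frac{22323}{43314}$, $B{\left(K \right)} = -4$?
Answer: $\frac{1986558675}{7392256} \approx 268.73$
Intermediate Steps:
$G = - \frac{7441}{14438}$ ($G = \left(-22323\right) \frac{1}{43314} = - \frac{7441}{14438} \approx -0.51538$)
$t = - \frac{7441}{14438} \approx -0.51538$
$H = - \frac{15}{32}$ ($H = 3 + \left(\frac{43}{-16} - \frac{50}{64}\right) = 3 + \left(43 \left(- \frac{1}{16}\right) - \frac{25}{32}\right) = 3 - \frac{111}{32} = - \frac{15}{32} \approx -0.46875$)
$Q{\left(c,Y \right)} = c^{2} - 4 Y$ ($Q{\left(c,Y \right)} = c c - 4 Y = c^{2} - 4 Y$)
$Q{\left(H,-81 - -14 \right)} - t = \left(\left(- \frac{15}{32}\right)^{2} - 4 \left(-81 - -14\right)\right) - - \frac{7441}{14438} = \left(\frac{225}{1024} - 4 \left(-81 + 14\right)\right) + \frac{7441}{14438} = \left(\frac{225}{1024} - -268\right) + \frac{7441}{14438} = \left(\frac{225}{1024} + 268\right) + \frac{7441}{14438} = \frac{274657}{1024} + \frac{7441}{14438} = \frac{1986558675}{7392256}$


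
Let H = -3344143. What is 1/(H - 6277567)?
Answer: -1/9621710 ≈ -1.0393e-7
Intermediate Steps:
1/(H - 6277567) = 1/(-3344143 - 6277567) = 1/(-9621710) = -1/9621710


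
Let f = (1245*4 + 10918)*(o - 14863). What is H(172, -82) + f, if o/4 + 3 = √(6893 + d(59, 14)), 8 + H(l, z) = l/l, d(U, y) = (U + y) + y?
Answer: -236482757 + 127184*√1745 ≈ -2.3117e+8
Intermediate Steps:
d(U, y) = U + 2*y
H(l, z) = -7 (H(l, z) = -8 + l/l = -8 + 1 = -7)
o = -12 + 8*√1745 (o = -12 + 4*√(6893 + (59 + 2*14)) = -12 + 4*√(6893 + (59 + 28)) = -12 + 4*√(6893 + 87) = -12 + 4*√6980 = -12 + 4*(2*√1745) = -12 + 8*√1745 ≈ 322.19)
f = -236482750 + 127184*√1745 (f = (1245*4 + 10918)*((-12 + 8*√1745) - 14863) = (4980 + 10918)*(-14875 + 8*√1745) = 15898*(-14875 + 8*√1745) = -236482750 + 127184*√1745 ≈ -2.3117e+8)
H(172, -82) + f = -7 + (-236482750 + 127184*√1745) = -236482757 + 127184*√1745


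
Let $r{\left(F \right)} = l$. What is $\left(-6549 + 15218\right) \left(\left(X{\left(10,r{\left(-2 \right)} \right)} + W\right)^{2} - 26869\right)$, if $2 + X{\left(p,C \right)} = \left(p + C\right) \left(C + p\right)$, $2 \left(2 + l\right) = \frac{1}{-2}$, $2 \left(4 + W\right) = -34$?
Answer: $- \frac{56580959235}{256} \approx -2.2102 \cdot 10^{8}$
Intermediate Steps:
$W = -21$ ($W = -4 + \frac{1}{2} \left(-34\right) = -4 - 17 = -21$)
$l = - \frac{9}{4}$ ($l = -2 + \frac{1}{2 \left(-2\right)} = -2 + \frac{1}{2} \left(- \frac{1}{2}\right) = -2 - \frac{1}{4} = - \frac{9}{4} \approx -2.25$)
$r{\left(F \right)} = - \frac{9}{4}$
$X{\left(p,C \right)} = -2 + \left(C + p\right)^{2}$ ($X{\left(p,C \right)} = -2 + \left(p + C\right) \left(C + p\right) = -2 + \left(C + p\right) \left(C + p\right) = -2 + \left(C + p\right)^{2}$)
$\left(-6549 + 15218\right) \left(\left(X{\left(10,r{\left(-2 \right)} \right)} + W\right)^{2} - 26869\right) = \left(-6549 + 15218\right) \left(\left(\left(-2 + \left(- \frac{9}{4} + 10\right)^{2}\right) - 21\right)^{2} - 26869\right) = 8669 \left(\left(\left(-2 + \left(\frac{31}{4}\right)^{2}\right) - 21\right)^{2} - 26869\right) = 8669 \left(\left(\left(-2 + \frac{961}{16}\right) - 21\right)^{2} - 26869\right) = 8669 \left(\left(\frac{929}{16} - 21\right)^{2} - 26869\right) = 8669 \left(\left(\frac{593}{16}\right)^{2} - 26869\right) = 8669 \left(\frac{351649}{256} - 26869\right) = 8669 \left(- \frac{6526815}{256}\right) = - \frac{56580959235}{256}$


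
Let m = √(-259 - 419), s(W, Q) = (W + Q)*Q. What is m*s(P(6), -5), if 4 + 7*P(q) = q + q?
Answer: 135*I*√678/7 ≈ 502.17*I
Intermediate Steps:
P(q) = -4/7 + 2*q/7 (P(q) = -4/7 + (q + q)/7 = -4/7 + (2*q)/7 = -4/7 + 2*q/7)
s(W, Q) = Q*(Q + W) (s(W, Q) = (Q + W)*Q = Q*(Q + W))
m = I*√678 (m = √(-678) = I*√678 ≈ 26.038*I)
m*s(P(6), -5) = (I*√678)*(-5*(-5 + (-4/7 + (2/7)*6))) = (I*√678)*(-5*(-5 + (-4/7 + 12/7))) = (I*√678)*(-5*(-5 + 8/7)) = (I*√678)*(-5*(-27/7)) = (I*√678)*(135/7) = 135*I*√678/7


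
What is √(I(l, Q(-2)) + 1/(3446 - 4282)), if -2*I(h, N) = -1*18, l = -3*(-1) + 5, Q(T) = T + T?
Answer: √1572307/418 ≈ 2.9998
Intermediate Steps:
Q(T) = 2*T
l = 8 (l = 3 + 5 = 8)
I(h, N) = 9 (I(h, N) = -(-1)*18/2 = -½*(-18) = 9)
√(I(l, Q(-2)) + 1/(3446 - 4282)) = √(9 + 1/(3446 - 4282)) = √(9 + 1/(-836)) = √(9 - 1/836) = √(7523/836) = √1572307/418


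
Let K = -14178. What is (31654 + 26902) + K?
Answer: 44378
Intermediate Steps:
(31654 + 26902) + K = (31654 + 26902) - 14178 = 58556 - 14178 = 44378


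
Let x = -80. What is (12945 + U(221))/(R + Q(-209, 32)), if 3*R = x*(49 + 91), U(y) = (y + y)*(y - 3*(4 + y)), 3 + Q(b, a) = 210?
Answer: 563169/10579 ≈ 53.235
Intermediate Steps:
Q(b, a) = 207 (Q(b, a) = -3 + 210 = 207)
U(y) = 2*y*(-12 - 2*y) (U(y) = (2*y)*(y + (-12 - 3*y)) = (2*y)*(-12 - 2*y) = 2*y*(-12 - 2*y))
R = -11200/3 (R = (-80*(49 + 91))/3 = (-80*140)/3 = (⅓)*(-11200) = -11200/3 ≈ -3733.3)
(12945 + U(221))/(R + Q(-209, 32)) = (12945 - 4*221*(6 + 221))/(-11200/3 + 207) = (12945 - 4*221*227)/(-10579/3) = (12945 - 200668)*(-3/10579) = -187723*(-3/10579) = 563169/10579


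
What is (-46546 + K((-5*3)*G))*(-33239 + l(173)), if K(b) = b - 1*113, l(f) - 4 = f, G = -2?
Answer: 1541647998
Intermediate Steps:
l(f) = 4 + f
K(b) = -113 + b (K(b) = b - 113 = -113 + b)
(-46546 + K((-5*3)*G))*(-33239 + l(173)) = (-46546 + (-113 - 5*3*(-2)))*(-33239 + (4 + 173)) = (-46546 + (-113 - 15*(-2)))*(-33239 + 177) = (-46546 + (-113 + 30))*(-33062) = (-46546 - 83)*(-33062) = -46629*(-33062) = 1541647998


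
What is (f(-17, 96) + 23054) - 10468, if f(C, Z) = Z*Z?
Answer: 21802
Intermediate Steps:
f(C, Z) = Z**2
(f(-17, 96) + 23054) - 10468 = (96**2 + 23054) - 10468 = (9216 + 23054) - 10468 = 32270 - 10468 = 21802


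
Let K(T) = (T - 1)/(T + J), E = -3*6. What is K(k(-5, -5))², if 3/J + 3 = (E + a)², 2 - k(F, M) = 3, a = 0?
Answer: 11449/2809 ≈ 4.0758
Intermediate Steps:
k(F, M) = -1 (k(F, M) = 2 - 1*3 = 2 - 3 = -1)
E = -18
J = 1/107 (J = 3/(-3 + (-18 + 0)²) = 3/(-3 + (-18)²) = 3/(-3 + 324) = 3/321 = 3*(1/321) = 1/107 ≈ 0.0093458)
K(T) = (-1 + T)/(1/107 + T) (K(T) = (T - 1)/(T + 1/107) = (-1 + T)/(1/107 + T))
K(k(-5, -5))² = (107*(-1 - 1)/(1 + 107*(-1)))² = (107*(-2)/(1 - 107))² = (107*(-2)/(-106))² = (107*(-1/106)*(-2))² = (107/53)² = 11449/2809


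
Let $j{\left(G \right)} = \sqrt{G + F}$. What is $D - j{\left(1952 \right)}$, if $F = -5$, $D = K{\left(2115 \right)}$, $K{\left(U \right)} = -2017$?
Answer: $-2017 - \sqrt{1947} \approx -2061.1$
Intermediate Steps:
$D = -2017$
$j{\left(G \right)} = \sqrt{-5 + G}$ ($j{\left(G \right)} = \sqrt{G - 5} = \sqrt{-5 + G}$)
$D - j{\left(1952 \right)} = -2017 - \sqrt{-5 + 1952} = -2017 - \sqrt{1947}$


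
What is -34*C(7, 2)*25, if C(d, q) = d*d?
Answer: -41650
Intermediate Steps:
C(d, q) = d**2
-34*C(7, 2)*25 = -34*7**2*25 = -34*49*25 = -1666*25 = -41650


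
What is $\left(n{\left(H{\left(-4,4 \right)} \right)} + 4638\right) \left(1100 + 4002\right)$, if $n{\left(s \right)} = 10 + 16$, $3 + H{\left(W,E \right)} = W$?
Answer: $23795728$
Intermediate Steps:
$H{\left(W,E \right)} = -3 + W$
$n{\left(s \right)} = 26$
$\left(n{\left(H{\left(-4,4 \right)} \right)} + 4638\right) \left(1100 + 4002\right) = \left(26 + 4638\right) \left(1100 + 4002\right) = 4664 \cdot 5102 = 23795728$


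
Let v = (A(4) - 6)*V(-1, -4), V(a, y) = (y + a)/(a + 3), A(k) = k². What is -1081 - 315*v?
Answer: 6794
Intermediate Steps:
V(a, y) = (a + y)/(3 + a)
v = -25 (v = (4² - 6)*((-1 - 4)/(3 - 1)) = (16 - 6)*(-5/2) = 10*((½)*(-5)) = 10*(-5/2) = -25)
-1081 - 315*v = -1081 - 315*(-25) = -1081 + 7875 = 6794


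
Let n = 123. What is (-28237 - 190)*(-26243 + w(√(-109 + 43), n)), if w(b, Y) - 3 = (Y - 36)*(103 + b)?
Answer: 491190133 - 2473149*I*√66 ≈ 4.9119e+8 - 2.0092e+7*I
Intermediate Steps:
w(b, Y) = 3 + (-36 + Y)*(103 + b) (w(b, Y) = 3 + (Y - 36)*(103 + b) = 3 + (-36 + Y)*(103 + b))
(-28237 - 190)*(-26243 + w(√(-109 + 43), n)) = (-28237 - 190)*(-26243 + (-3705 - 36*√(-109 + 43) + 103*123 + 123*√(-109 + 43))) = -28427*(-26243 + (-3705 - 36*I*√66 + 12669 + 123*√(-66))) = -28427*(-26243 + (-3705 - 36*I*√66 + 12669 + 123*(I*√66))) = -28427*(-26243 + (-3705 - 36*I*√66 + 12669 + 123*I*√66)) = -28427*(-26243 + (8964 + 87*I*√66)) = -28427*(-17279 + 87*I*√66) = 491190133 - 2473149*I*√66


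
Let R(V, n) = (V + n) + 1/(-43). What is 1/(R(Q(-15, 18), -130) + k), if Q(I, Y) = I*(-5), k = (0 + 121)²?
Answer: 43/627197 ≈ 6.8559e-5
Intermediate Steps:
k = 14641 (k = 121² = 14641)
Q(I, Y) = -5*I
R(V, n) = -1/43 + V + n (R(V, n) = (V + n) - 1/43 = -1/43 + V + n)
1/(R(Q(-15, 18), -130) + k) = 1/((-1/43 - 5*(-15) - 130) + 14641) = 1/((-1/43 + 75 - 130) + 14641) = 1/(-2366/43 + 14641) = 1/(627197/43) = 43/627197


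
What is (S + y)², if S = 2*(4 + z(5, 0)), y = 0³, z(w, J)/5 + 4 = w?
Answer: 324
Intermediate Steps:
z(w, J) = -20 + 5*w
y = 0
S = 18 (S = 2*(4 + (-20 + 5*5)) = 2*(4 + (-20 + 25)) = 2*(4 + 5) = 2*9 = 18)
(S + y)² = (18 + 0)² = 18² = 324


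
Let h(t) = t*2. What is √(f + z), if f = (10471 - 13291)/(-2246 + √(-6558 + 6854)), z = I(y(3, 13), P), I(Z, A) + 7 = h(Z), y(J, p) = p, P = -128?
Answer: √(1288469074645 + 71123502*√74)/252211 ≈ 4.5017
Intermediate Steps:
h(t) = 2*t
I(Z, A) = -7 + 2*Z
z = 19 (z = -7 + 2*13 = -7 + 26 = 19)
f = -2820/(-2246 + 2*√74) (f = -2820/(-2246 + √296) = -2820/(-2246 + 2*√74) ≈ 1.2653)
√(f + z) = √((316686/252211 + 282*√74/252211) + 19) = √(5108695/252211 + 282*√74/252211)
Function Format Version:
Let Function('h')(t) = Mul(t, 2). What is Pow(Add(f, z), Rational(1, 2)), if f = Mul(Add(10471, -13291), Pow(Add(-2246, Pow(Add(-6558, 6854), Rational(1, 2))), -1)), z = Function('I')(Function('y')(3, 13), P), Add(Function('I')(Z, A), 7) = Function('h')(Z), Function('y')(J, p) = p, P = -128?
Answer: Mul(Rational(1, 252211), Pow(Add(1288469074645, Mul(71123502, Pow(74, Rational(1, 2)))), Rational(1, 2))) ≈ 4.5017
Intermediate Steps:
Function('h')(t) = Mul(2, t)
Function('I')(Z, A) = Add(-7, Mul(2, Z))
z = 19 (z = Add(-7, Mul(2, 13)) = Add(-7, 26) = 19)
f = Mul(-2820, Pow(Add(-2246, Mul(2, Pow(74, Rational(1, 2)))), -1)) (f = Mul(-2820, Pow(Add(-2246, Pow(296, Rational(1, 2))), -1)) = Mul(-2820, Pow(Add(-2246, Mul(2, Pow(74, Rational(1, 2)))), -1)) ≈ 1.2653)
Pow(Add(f, z), Rational(1, 2)) = Pow(Add(Add(Rational(316686, 252211), Mul(Rational(282, 252211), Pow(74, Rational(1, 2)))), 19), Rational(1, 2)) = Pow(Add(Rational(5108695, 252211), Mul(Rational(282, 252211), Pow(74, Rational(1, 2)))), Rational(1, 2))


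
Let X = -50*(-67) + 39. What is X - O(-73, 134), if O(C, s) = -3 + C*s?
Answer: 13174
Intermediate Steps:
X = 3389 (X = 3350 + 39 = 3389)
X - O(-73, 134) = 3389 - (-3 - 73*134) = 3389 - (-3 - 9782) = 3389 - 1*(-9785) = 3389 + 9785 = 13174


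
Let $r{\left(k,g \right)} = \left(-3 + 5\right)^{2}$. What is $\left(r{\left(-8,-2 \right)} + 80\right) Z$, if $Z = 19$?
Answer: $1596$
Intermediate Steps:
$r{\left(k,g \right)} = 4$ ($r{\left(k,g \right)} = 2^{2} = 4$)
$\left(r{\left(-8,-2 \right)} + 80\right) Z = \left(4 + 80\right) 19 = 84 \cdot 19 = 1596$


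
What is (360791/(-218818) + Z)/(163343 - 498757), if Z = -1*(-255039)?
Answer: -55806763111/73394620652 ≈ -0.76037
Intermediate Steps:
Z = 255039
(360791/(-218818) + Z)/(163343 - 498757) = (360791/(-218818) + 255039)/(163343 - 498757) = (360791*(-1/218818) + 255039)/(-335414) = (-360791/218818 + 255039)*(-1/335414) = (55806763111/218818)*(-1/335414) = -55806763111/73394620652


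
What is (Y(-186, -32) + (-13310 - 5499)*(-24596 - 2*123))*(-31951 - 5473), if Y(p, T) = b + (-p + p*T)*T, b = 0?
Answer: -17479132261088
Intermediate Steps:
Y(p, T) = T*(-p + T*p) (Y(p, T) = 0 + (-p + p*T)*T = 0 + (-p + T*p)*T = 0 + T*(-p + T*p) = T*(-p + T*p))
(Y(-186, -32) + (-13310 - 5499)*(-24596 - 2*123))*(-31951 - 5473) = (-32*(-186)*(-1 - 32) + (-13310 - 5499)*(-24596 - 2*123))*(-31951 - 5473) = (-32*(-186)*(-33) - 18809*(-24596 - 246))*(-37424) = (-196416 - 18809*(-24842))*(-37424) = (-196416 + 467253178)*(-37424) = 467056762*(-37424) = -17479132261088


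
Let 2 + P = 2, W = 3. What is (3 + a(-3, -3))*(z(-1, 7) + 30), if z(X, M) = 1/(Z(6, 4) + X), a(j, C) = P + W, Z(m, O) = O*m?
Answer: 4146/23 ≈ 180.26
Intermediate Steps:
P = 0 (P = -2 + 2 = 0)
a(j, C) = 3 (a(j, C) = 0 + 3 = 3)
z(X, M) = 1/(24 + X) (z(X, M) = 1/(4*6 + X) = 1/(24 + X))
(3 + a(-3, -3))*(z(-1, 7) + 30) = (3 + 3)*(1/(24 - 1) + 30) = 6*(1/23 + 30) = 6*(691/23) = 4146/23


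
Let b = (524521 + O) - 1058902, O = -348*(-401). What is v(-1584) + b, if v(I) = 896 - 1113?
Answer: -395050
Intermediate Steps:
O = 139548
v(I) = -217
b = -394833 (b = (524521 + 139548) - 1058902 = 664069 - 1058902 = -394833)
v(-1584) + b = -217 - 394833 = -395050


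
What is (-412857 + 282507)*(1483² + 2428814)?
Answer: -603273226050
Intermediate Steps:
(-412857 + 282507)*(1483² + 2428814) = -130350*(2199289 + 2428814) = -130350*4628103 = -603273226050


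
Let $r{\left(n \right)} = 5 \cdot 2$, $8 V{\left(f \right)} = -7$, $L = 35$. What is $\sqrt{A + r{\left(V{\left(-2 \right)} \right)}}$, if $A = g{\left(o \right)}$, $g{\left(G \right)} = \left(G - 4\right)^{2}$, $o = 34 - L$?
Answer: $\sqrt{35} \approx 5.9161$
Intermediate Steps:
$V{\left(f \right)} = - \frac{7}{8}$ ($V{\left(f \right)} = \frac{1}{8} \left(-7\right) = - \frac{7}{8}$)
$o = -1$ ($o = 34 - 35 = -1$)
$g{\left(G \right)} = \left(-4 + G\right)^{2}$
$A = 25$ ($A = \left(-4 - 1\right)^{2} = \left(-5\right)^{2} = 25$)
$r{\left(n \right)} = 10$
$\sqrt{A + r{\left(V{\left(-2 \right)} \right)}} = \sqrt{25 + 10} = \sqrt{35}$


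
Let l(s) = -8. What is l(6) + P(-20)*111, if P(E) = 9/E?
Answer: -1159/20 ≈ -57.950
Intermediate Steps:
l(6) + P(-20)*111 = -8 + (9/(-20))*111 = -8 + (9*(-1/20))*111 = -8 - 9/20*111 = -8 - 999/20 = -1159/20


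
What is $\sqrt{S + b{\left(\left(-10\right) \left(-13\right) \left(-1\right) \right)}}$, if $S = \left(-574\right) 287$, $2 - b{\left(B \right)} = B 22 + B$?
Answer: $i \sqrt{161746} \approx 402.18 i$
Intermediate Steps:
$b{\left(B \right)} = 2 - 23 B$ ($b{\left(B \right)} = 2 - \left(B 22 + B\right) = 2 - \left(22 B + B\right) = 2 - 23 B$)
$S = -164738$
$\sqrt{S + b{\left(\left(-10\right) \left(-13\right) \left(-1\right) \right)}} = \sqrt{-164738 - \left(-2 + 23 \left(-10\right) \left(-13\right) \left(-1\right)\right)} = \sqrt{-164738 - \left(-2 + 23 \cdot 130 \left(-1\right)\right)} = \sqrt{-164738 + \left(2 - -2990\right)} = \sqrt{-164738 + \left(2 + 2990\right)} = \sqrt{-164738 + 2992} = \sqrt{-161746} = i \sqrt{161746}$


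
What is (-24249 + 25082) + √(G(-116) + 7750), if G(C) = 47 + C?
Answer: 833 + √7681 ≈ 920.64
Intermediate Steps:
(-24249 + 25082) + √(G(-116) + 7750) = (-24249 + 25082) + √((47 - 116) + 7750) = 833 + √(-69 + 7750) = 833 + √7681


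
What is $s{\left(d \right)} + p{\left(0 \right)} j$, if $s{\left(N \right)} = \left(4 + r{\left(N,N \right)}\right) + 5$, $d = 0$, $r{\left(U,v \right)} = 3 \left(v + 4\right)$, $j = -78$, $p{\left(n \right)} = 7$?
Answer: $-525$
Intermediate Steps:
$r{\left(U,v \right)} = 12 + 3 v$ ($r{\left(U,v \right)} = 3 \left(4 + v\right) = 12 + 3 v$)
$s{\left(N \right)} = 21 + 3 N$ ($s{\left(N \right)} = \left(4 + \left(12 + 3 N\right)\right) + 5 = \left(16 + 3 N\right) + 5 = 21 + 3 N$)
$s{\left(d \right)} + p{\left(0 \right)} j = \left(21 + 3 \cdot 0\right) + 7 \left(-78\right) = \left(21 + 0\right) - 546 = 21 - 546 = -525$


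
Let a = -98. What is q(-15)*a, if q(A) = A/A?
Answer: -98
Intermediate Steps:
q(A) = 1
q(-15)*a = 1*(-98) = -98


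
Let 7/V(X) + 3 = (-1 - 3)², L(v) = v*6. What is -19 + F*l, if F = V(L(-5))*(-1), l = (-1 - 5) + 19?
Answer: -26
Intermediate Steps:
L(v) = 6*v
l = 13 (l = -6 + 19 = 13)
V(X) = 7/13 (V(X) = 7/(-3 + (-1 - 3)²) = 7/(-3 + (-4)²) = 7/(-3 + 16) = 7/13)
F = -7/13 (F = (7/13)*(-1) = -7/13 ≈ -0.53846)
-19 + F*l = -19 - 7/13*13 = -19 - 7 = -26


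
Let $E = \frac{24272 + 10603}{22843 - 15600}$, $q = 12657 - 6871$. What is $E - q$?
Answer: $- \frac{41873123}{7243} \approx -5781.2$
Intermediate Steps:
$q = 5786$
$E = \frac{34875}{7243} \approx 4.815$
$E - q = \frac{34875}{7243} - 5786 = - \frac{41873123}{7243}$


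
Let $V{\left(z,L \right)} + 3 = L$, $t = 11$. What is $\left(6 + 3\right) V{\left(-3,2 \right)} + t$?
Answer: $2$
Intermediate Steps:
$V{\left(z,L \right)} = -3 + L$
$\left(6 + 3\right) V{\left(-3,2 \right)} + t = \left(6 + 3\right) \left(-3 + 2\right) + 11 = 9 \left(-1\right) + 11 = -9 + 11 = 2$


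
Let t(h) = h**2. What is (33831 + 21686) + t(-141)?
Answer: 75398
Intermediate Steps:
(33831 + 21686) + t(-141) = (33831 + 21686) + (-141)**2 = 55517 + 19881 = 75398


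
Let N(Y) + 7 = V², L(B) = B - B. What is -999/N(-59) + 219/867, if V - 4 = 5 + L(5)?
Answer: -7657/578 ≈ -13.247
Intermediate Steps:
L(B) = 0
V = 9 (V = 4 + (5 + 0) = 4 + 5 = 9)
N(Y) = 74 (N(Y) = -7 + 9² = -7 + 81 = 74)
-999/N(-59) + 219/867 = -999/74 + 219/867 = -999*1/74 + 219*(1/867) = -27/2 + 73/289 = -7657/578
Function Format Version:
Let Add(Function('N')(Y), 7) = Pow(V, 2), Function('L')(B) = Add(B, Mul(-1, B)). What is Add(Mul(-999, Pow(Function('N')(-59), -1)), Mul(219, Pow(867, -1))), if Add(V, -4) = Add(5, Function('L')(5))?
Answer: Rational(-7657, 578) ≈ -13.247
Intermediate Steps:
Function('L')(B) = 0
V = 9 (V = Add(4, Add(5, 0)) = Add(4, 5) = 9)
Function('N')(Y) = 74 (Function('N')(Y) = Add(-7, Pow(9, 2)) = Add(-7, 81) = 74)
Add(Mul(-999, Pow(Function('N')(-59), -1)), Mul(219, Pow(867, -1))) = Add(Mul(-999, Pow(74, -1)), Mul(219, Pow(867, -1))) = Add(Mul(-999, Rational(1, 74)), Mul(219, Rational(1, 867))) = Add(Rational(-27, 2), Rational(73, 289)) = Rational(-7657, 578)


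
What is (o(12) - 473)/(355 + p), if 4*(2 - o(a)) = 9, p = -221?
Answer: -1893/536 ≈ -3.5317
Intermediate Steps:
o(a) = -1/4 (o(a) = 2 - 1/4*9 = 2 - 9/4 = -1/4)
(o(12) - 473)/(355 + p) = (-1/4 - 473)/(355 - 221) = -1893/4/134 = -1893/4*1/134 = -1893/536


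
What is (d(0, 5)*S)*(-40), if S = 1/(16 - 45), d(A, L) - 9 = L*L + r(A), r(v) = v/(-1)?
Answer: 1360/29 ≈ 46.897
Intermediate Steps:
r(v) = -v (r(v) = v*(-1) = -v)
d(A, L) = 9 + L**2 - A (d(A, L) = 9 + (L*L - A) = 9 + (L**2 - A) = 9 + L**2 - A)
S = -1/29 (S = 1/(-29) = -1/29 ≈ -0.034483)
(d(0, 5)*S)*(-40) = ((9 + 5**2 - 1*0)*(-1/29))*(-40) = ((9 + 25 + 0)*(-1/29))*(-40) = (34*(-1/29))*(-40) = -34/29*(-40) = 1360/29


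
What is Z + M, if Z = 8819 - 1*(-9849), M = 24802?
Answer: 43470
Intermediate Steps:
Z = 18668 (Z = 8819 + 9849 = 18668)
Z + M = 18668 + 24802 = 43470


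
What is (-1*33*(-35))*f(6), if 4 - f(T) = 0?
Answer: 4620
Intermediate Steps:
f(T) = 4 (f(T) = 4 - 1*0 = 4 + 0 = 4)
(-1*33*(-35))*f(6) = (-1*33*(-35))*4 = -33*(-35)*4 = 1155*4 = 4620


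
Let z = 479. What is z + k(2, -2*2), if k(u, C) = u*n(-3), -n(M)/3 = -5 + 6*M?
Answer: 617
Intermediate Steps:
n(M) = 15 - 18*M (n(M) = -3*(-5 + 6*M) = 15 - 18*M)
k(u, C) = 69*u (k(u, C) = u*(15 - 18*(-3)) = u*(15 + 54) = u*69 = 69*u)
z + k(2, -2*2) = 479 + 69*2 = 479 + 138 = 617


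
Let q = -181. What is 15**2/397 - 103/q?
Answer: 81616/71857 ≈ 1.1358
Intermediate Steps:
15**2/397 - 103/q = 15**2/397 - 103/(-181) = 225*(1/397) - 103*(-1/181) = 225/397 + 103/181 = 81616/71857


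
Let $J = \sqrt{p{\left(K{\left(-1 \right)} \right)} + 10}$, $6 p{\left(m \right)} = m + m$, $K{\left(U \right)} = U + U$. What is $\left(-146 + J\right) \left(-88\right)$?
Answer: $12848 - \frac{176 \sqrt{21}}{3} \approx 12579.0$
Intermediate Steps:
$K{\left(U \right)} = 2 U$
$p{\left(m \right)} = \frac{m}{3}$ ($p{\left(m \right)} = \frac{m + m}{6} = \frac{2 m}{6} = \frac{m}{3}$)
$J = \frac{2 \sqrt{21}}{3}$ ($J = \sqrt{\frac{2 \left(-1\right)}{3} + 10} = \sqrt{\frac{1}{3} \left(-2\right) + 10} = \sqrt{- \frac{2}{3} + 10} = \sqrt{\frac{28}{3}} = \frac{2 \sqrt{21}}{3} \approx 3.055$)
$\left(-146 + J\right) \left(-88\right) = \left(-146 + \frac{2 \sqrt{21}}{3}\right) \left(-88\right) = 12848 - \frac{176 \sqrt{21}}{3}$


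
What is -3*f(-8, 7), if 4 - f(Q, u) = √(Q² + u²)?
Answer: -12 + 3*√113 ≈ 19.890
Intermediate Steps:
f(Q, u) = 4 - √(Q² + u²)
-3*f(-8, 7) = -3*(4 - √((-8)² + 7²)) = -3*(4 - √(64 + 49)) = -3*(4 - √113) = -12 + 3*√113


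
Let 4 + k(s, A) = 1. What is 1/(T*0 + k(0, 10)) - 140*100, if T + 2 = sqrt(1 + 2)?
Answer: -42001/3 ≈ -14000.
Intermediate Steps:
k(s, A) = -3 (k(s, A) = -4 + 1 = -3)
T = -2 + sqrt(3) (T = -2 + sqrt(1 + 2) = -2 + sqrt(3) ≈ -0.26795)
1/(T*0 + k(0, 10)) - 140*100 = 1/((-2 + sqrt(3))*0 - 3) - 140*100 = 1/(0 - 3) - 14000 = 1/(-3) - 14000 = -1/3 - 14000 = -42001/3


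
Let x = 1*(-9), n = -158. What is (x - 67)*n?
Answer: 12008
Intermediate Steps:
x = -9
(x - 67)*n = (-9 - 67)*(-158) = -76*(-158) = 12008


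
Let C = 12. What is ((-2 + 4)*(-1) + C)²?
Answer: 100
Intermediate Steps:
((-2 + 4)*(-1) + C)² = ((-2 + 4)*(-1) + 12)² = (2*(-1) + 12)² = (-2 + 12)² = 10² = 100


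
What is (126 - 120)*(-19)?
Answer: -114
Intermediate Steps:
(126 - 120)*(-19) = 6*(-19) = -114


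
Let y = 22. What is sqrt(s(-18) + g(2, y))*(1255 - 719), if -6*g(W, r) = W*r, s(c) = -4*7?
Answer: 536*I*sqrt(318)/3 ≈ 3186.1*I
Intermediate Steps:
s(c) = -28
g(W, r) = -W*r/6
sqrt(s(-18) + g(2, y))*(1255 - 719) = sqrt(-28 - 1/6*2*22)*(1255 - 719) = sqrt(-28 - 22/3)*536 = sqrt(-106/3)*536 = (I*sqrt(318)/3)*536 = 536*I*sqrt(318)/3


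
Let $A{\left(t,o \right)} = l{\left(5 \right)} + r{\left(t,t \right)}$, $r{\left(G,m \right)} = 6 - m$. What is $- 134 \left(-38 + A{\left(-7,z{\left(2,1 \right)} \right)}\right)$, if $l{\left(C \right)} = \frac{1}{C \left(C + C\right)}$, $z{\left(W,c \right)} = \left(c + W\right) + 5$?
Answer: $\frac{83683}{25} \approx 3347.3$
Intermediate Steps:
$z{\left(W,c \right)} = 5 + W + c$ ($z{\left(W,c \right)} = \left(W + c\right) + 5 = 5 + W + c$)
$l{\left(C \right)} = \frac{1}{2 C^{2}}$ ($l{\left(C \right)} = \frac{1}{C 2 C} = \frac{1}{2 C^{2}}$)
$A{\left(t,o \right)} = \frac{301}{50} - t$ ($A{\left(t,o \right)} = \frac{1}{2 \cdot 25} - \left(-6 + t\right) = \frac{1}{2} \cdot \frac{1}{25} - \left(-6 + t\right) = \frac{1}{50} - \left(-6 + t\right) = \frac{301}{50} - t$)
$- 134 \left(-38 + A{\left(-7,z{\left(2,1 \right)} \right)}\right) = - 134 \left(-38 + \left(\frac{301}{50} - -7\right)\right) = - 134 \left(-38 + \left(\frac{301}{50} + 7\right)\right) = - 134 \left(-38 + \frac{651}{50}\right) = \left(-134\right) \left(- \frac{1249}{50}\right) = \frac{83683}{25}$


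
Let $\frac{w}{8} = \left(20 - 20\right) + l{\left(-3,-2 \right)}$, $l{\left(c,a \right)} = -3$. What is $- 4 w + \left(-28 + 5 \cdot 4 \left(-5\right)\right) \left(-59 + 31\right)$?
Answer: $3680$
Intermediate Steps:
$w = -24$ ($w = 8 \left(\left(20 - 20\right) - 3\right) = 8 \left(0 - 3\right) = 8 \left(-3\right) = -24$)
$- 4 w + \left(-28 + 5 \cdot 4 \left(-5\right)\right) \left(-59 + 31\right) = \left(-4\right) \left(-24\right) + \left(-28 + 5 \cdot 4 \left(-5\right)\right) \left(-59 + 31\right) = 96 + \left(-28 + 20 \left(-5\right)\right) \left(-28\right) = 96 + \left(-28 - 100\right) \left(-28\right) = 96 - -3584 = 96 + 3584 = 3680$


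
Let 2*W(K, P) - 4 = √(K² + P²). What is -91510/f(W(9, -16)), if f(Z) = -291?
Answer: 91510/291 ≈ 314.47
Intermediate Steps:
W(K, P) = 2 + √(K² + P²)/2
-91510/f(W(9, -16)) = -91510/(-291) = -91510*(-1/291) = 91510/291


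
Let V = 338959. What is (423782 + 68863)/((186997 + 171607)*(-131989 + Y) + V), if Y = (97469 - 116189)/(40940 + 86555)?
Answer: -12561954855/1206905843292479 ≈ -1.0408e-5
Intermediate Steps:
Y = -3744/25499 (Y = -18720/127495 = -18720*1/127495 = -3744/25499 ≈ -0.14683)
(423782 + 68863)/((186997 + 171607)*(-131989 + Y) + V) = (423782 + 68863)/((186997 + 171607)*(-131989 - 3744/25499) + 338959) = 492645/(358604*(-3365591255/25499) + 338959) = 492645/(-1206914486408020/25499 + 338959) = 492645/(-1206905843292479/25499) = 492645*(-25499/1206905843292479) = -12561954855/1206905843292479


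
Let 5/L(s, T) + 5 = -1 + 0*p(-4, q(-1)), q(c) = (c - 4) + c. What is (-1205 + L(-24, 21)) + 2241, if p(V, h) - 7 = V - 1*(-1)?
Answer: 6211/6 ≈ 1035.2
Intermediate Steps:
q(c) = -4 + 2*c (q(c) = (-4 + c) + c = -4 + 2*c)
p(V, h) = 8 + V (p(V, h) = 7 + (V - 1*(-1)) = 7 + (V + 1) = 7 + (1 + V) = 8 + V)
L(s, T) = -5/6 (L(s, T) = 5/(-5 + (-1 + 0*(8 - 4))) = 5/(-5 + (-1 + 0*4)) = 5/(-5 + (-1 + 0)) = 5/(-5 - 1) = 5/(-6) = 5*(-1/6) = -5/6)
(-1205 + L(-24, 21)) + 2241 = (-1205 - 5/6) + 2241 = -7235/6 + 2241 = 6211/6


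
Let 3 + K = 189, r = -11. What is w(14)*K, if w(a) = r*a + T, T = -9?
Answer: -30318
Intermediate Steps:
w(a) = -9 - 11*a (w(a) = -11*a - 9 = -9 - 11*a)
K = 186 (K = -3 + 189 = 186)
w(14)*K = (-9 - 11*14)*186 = (-9 - 154)*186 = -163*186 = -30318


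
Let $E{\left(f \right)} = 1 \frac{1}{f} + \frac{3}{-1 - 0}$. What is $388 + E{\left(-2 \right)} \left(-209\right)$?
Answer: $\frac{2239}{2} \approx 1119.5$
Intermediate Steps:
$E{\left(f \right)} = -3 + \frac{1}{f}$ ($E{\left(f \right)} = \frac{1}{f} + \frac{3}{-1 + 0} = \frac{1}{f} + \frac{3}{-1} = \frac{1}{f} + 3 \left(-1\right) = \frac{1}{f} - 3 = -3 + \frac{1}{f}$)
$388 + E{\left(-2 \right)} \left(-209\right) = 388 + \left(-3 + \frac{1}{-2}\right) \left(-209\right) = 388 + \left(-3 - \frac{1}{2}\right) \left(-209\right) = 388 - - \frac{1463}{2} = 388 + \frac{1463}{2} = \frac{2239}{2}$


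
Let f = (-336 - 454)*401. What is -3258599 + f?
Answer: -3575389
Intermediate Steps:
f = -316790 (f = -790*401 = -316790)
-3258599 + f = -3258599 - 316790 = -3575389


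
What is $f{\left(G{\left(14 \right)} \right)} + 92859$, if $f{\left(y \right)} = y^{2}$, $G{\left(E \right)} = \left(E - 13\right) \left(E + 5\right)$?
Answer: $93220$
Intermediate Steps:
$G{\left(E \right)} = \left(-13 + E\right) \left(5 + E\right)$
$f{\left(G{\left(14 \right)} \right)} + 92859 = \left(-65 + 14^{2} - 112\right)^{2} + 92859 = \left(-65 + 196 - 112\right)^{2} + 92859 = 19^{2} + 92859 = 361 + 92859 = 93220$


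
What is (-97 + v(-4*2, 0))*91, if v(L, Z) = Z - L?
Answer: -8099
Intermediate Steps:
(-97 + v(-4*2, 0))*91 = (-97 + (0 - (-4)*2))*91 = (-97 + (0 - 1*(-8)))*91 = (-97 + (0 + 8))*91 = (-97 + 8)*91 = -89*91 = -8099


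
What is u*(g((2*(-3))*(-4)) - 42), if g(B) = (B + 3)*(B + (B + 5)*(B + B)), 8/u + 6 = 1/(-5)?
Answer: -1527600/31 ≈ -49277.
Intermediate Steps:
u = -40/31 (u = 8/(-6 + 1/(-5)) = 8/(-6 - 1/5) = 8/(-31/5) = 8*(-5/31) = -40/31 ≈ -1.2903)
g(B) = (3 + B)*(B + 2*B*(5 + B)) (g(B) = (3 + B)*(B + (5 + B)*(2*B)) = (3 + B)*(B + 2*B*(5 + B)))
u*(g((2*(-3))*(-4)) - 42) = -40*(((2*(-3))*(-4))*(33 + 2*((2*(-3))*(-4))**2 + 17*((2*(-3))*(-4))) - 42)/31 = -40*((-6*(-4))*(33 + 2*(-6*(-4))**2 + 17*(-6*(-4))) - 42)/31 = -40*(24*(33 + 2*24**2 + 17*24) - 42)/31 = -40*(24*(33 + 2*576 + 408) - 42)/31 = -40*(24*(33 + 1152 + 408) - 42)/31 = -40*(24*1593 - 42)/31 = -40*(38232 - 42)/31 = -40/31*38190 = -1527600/31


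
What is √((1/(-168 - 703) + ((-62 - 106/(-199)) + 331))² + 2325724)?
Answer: 2*√18013532141613467/173329 ≈ 1548.7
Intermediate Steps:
√((1/(-168 - 703) + ((-62 - 106/(-199)) + 331))² + 2325724) = √((1/(-871) + ((-62 - 106*(-1/199)) + 331))² + 2325724) = √((-1/871 + ((-62 + 106/199) + 331))² + 2325724) = √((-1/871 + (-12232/199 + 331))² + 2325724) = √((-1/871 + 53637/199)² + 2325724) = √((46717628/173329)² + 2325724) = √(2182536765946384/30042942241 + 2325724) = √(72054128566453868/30042942241) = 2*√18013532141613467/173329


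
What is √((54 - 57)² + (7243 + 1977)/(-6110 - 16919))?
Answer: √4560686189/23029 ≈ 2.9325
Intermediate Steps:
√((54 - 57)² + (7243 + 1977)/(-6110 - 16919)) = √((-3)² + 9220/(-23029)) = √(9 + 9220*(-1/23029)) = √(9 - 9220/23029) = √(198041/23029) = √4560686189/23029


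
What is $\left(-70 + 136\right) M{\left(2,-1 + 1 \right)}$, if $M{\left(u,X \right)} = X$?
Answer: $0$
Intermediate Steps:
$\left(-70 + 136\right) M{\left(2,-1 + 1 \right)} = \left(-70 + 136\right) \left(-1 + 1\right) = 66 \cdot 0 = 0$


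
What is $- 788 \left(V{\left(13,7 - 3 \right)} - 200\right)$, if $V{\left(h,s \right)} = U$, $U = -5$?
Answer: $161540$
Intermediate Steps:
$V{\left(h,s \right)} = -5$
$- 788 \left(V{\left(13,7 - 3 \right)} - 200\right) = - 788 \left(-5 - 200\right) = \left(-788\right) \left(-205\right) = 161540$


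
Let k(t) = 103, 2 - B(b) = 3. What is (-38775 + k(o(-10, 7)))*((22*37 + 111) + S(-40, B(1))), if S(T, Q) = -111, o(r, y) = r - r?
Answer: -31479008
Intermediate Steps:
B(b) = -1 (B(b) = 2 - 1*3 = 2 - 3 = -1)
o(r, y) = 0
(-38775 + k(o(-10, 7)))*((22*37 + 111) + S(-40, B(1))) = (-38775 + 103)*((22*37 + 111) - 111) = -38672*((814 + 111) - 111) = -38672*(925 - 111) = -38672*814 = -31479008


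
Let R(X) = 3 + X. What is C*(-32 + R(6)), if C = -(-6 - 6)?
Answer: -276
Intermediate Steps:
C = 12 (C = -1*(-12) = 12)
C*(-32 + R(6)) = 12*(-32 + (3 + 6)) = 12*(-32 + 9) = 12*(-23) = -276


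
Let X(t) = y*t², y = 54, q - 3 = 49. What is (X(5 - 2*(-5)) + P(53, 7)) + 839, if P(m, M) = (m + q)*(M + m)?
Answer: 19289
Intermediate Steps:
q = 52 (q = 3 + 49 = 52)
P(m, M) = (52 + m)*(M + m) (P(m, M) = (m + 52)*(M + m) = (52 + m)*(M + m))
X(t) = 54*t²
(X(5 - 2*(-5)) + P(53, 7)) + 839 = (54*(5 - 2*(-5))² + (53² + 52*7 + 52*53 + 7*53)) + 839 = (54*(5 + 10)² + (2809 + 364 + 2756 + 371)) + 839 = (54*15² + 6300) + 839 = (54*225 + 6300) + 839 = (12150 + 6300) + 839 = 18450 + 839 = 19289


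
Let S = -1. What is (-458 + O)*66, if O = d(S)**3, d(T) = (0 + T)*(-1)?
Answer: -30162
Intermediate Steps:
d(T) = -T (d(T) = T*(-1) = -T)
O = 1 (O = (-1*(-1))**3 = 1**3 = 1)
(-458 + O)*66 = (-458 + 1)*66 = -457*66 = -30162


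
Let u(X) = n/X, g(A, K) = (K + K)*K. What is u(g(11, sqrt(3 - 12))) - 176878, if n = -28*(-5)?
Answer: -1591972/9 ≈ -1.7689e+5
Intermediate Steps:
n = 140
g(A, K) = 2*K**2 (g(A, K) = (2*K)*K = 2*K**2)
u(X) = 140/X
u(g(11, sqrt(3 - 12))) - 176878 = 140/((2*(sqrt(3 - 12))**2)) - 176878 = 140/((2*(sqrt(-9))**2)) - 176878 = 140/((2*(3*I)**2)) - 176878 = 140/((2*(-9))) - 176878 = 140/(-18) - 176878 = 140*(-1/18) - 176878 = -70/9 - 176878 = -1591972/9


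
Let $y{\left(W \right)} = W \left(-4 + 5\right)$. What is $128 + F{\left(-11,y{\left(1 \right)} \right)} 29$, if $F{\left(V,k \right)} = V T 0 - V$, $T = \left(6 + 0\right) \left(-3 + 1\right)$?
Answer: $447$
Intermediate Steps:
$T = -12$ ($T = 6 \left(-2\right) = -12$)
$y{\left(W \right)} = W$ ($y{\left(W \right)} = W 1 = W$)
$F{\left(V,k \right)} = - V$ ($F{\left(V,k \right)} = V \left(-12\right) 0 - V = - 12 V 0 - V = 0 - V = - V$)
$128 + F{\left(-11,y{\left(1 \right)} \right)} 29 = 128 + \left(-1\right) \left(-11\right) 29 = 128 + 11 \cdot 29 = 128 + 319 = 447$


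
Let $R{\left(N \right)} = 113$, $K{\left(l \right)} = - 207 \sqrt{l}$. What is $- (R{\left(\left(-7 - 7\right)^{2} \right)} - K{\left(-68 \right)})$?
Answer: $-113 - 414 i \sqrt{17} \approx -113.0 - 1707.0 i$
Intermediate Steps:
$- (R{\left(\left(-7 - 7\right)^{2} \right)} - K{\left(-68 \right)}) = - (113 - - 207 \sqrt{-68}) = - (113 - - 207 \cdot 2 i \sqrt{17}) = - (113 - - 414 i \sqrt{17}) = - (113 + 414 i \sqrt{17}) = -113 - 414 i \sqrt{17}$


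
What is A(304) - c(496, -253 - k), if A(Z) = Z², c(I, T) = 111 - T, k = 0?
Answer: 92052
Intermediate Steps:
A(304) - c(496, -253 - k) = 304² - (111 - (-253 - 1*0)) = 92416 - (111 - (-253 + 0)) = 92416 - (111 - 1*(-253)) = 92416 - (111 + 253) = 92416 - 1*364 = 92416 - 364 = 92052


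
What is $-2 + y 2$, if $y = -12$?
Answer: $-26$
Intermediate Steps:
$-2 + y 2 = -2 - 24 = -26$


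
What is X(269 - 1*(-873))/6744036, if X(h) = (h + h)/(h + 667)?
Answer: 571/3049990281 ≈ 1.8721e-7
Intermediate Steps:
X(h) = 2*h/(667 + h) (X(h) = (2*h)/(667 + h) = 2*h/(667 + h))
X(269 - 1*(-873))/6744036 = (2*(269 - 1*(-873))/(667 + (269 - 1*(-873))))/6744036 = (2*(269 + 873)/(667 + (269 + 873)))*(1/6744036) = (2*1142/(667 + 1142))*(1/6744036) = (2*1142/1809)*(1/6744036) = (2*1142*(1/1809))*(1/6744036) = (2284/1809)*(1/6744036) = 571/3049990281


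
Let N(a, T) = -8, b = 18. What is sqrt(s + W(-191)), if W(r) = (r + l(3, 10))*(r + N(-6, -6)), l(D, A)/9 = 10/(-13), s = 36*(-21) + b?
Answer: sqrt(6531629)/13 ≈ 196.59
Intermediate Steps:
s = -738 (s = 36*(-21) + 18 = -756 + 18 = -738)
l(D, A) = -90/13 (l(D, A) = 9*(10/(-13)) = 9*(10*(-1/13)) = 9*(-10/13) = -90/13)
W(r) = (-8 + r)*(-90/13 + r) (W(r) = (r - 90/13)*(r - 8) = (-90/13 + r)*(-8 + r) = (-8 + r)*(-90/13 + r))
sqrt(s + W(-191)) = sqrt(-738 + (720/13 + (-191)**2 - 194/13*(-191))) = sqrt(-738 + (720/13 + 36481 + 37054/13)) = sqrt(-738 + 512027/13) = sqrt(502433/13) = sqrt(6531629)/13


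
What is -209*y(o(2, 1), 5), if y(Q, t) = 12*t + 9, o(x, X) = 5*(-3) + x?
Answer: -14421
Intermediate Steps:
o(x, X) = -15 + x
y(Q, t) = 9 + 12*t
-209*y(o(2, 1), 5) = -209*(9 + 12*5) = -209*(9 + 60) = -209*69 = -14421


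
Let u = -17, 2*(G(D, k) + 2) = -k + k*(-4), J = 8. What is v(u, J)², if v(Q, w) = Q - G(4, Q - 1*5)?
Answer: 4900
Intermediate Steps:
G(D, k) = -2 - 5*k/2 (G(D, k) = -2 + (-k + k*(-4))/2 = -2 + (-k - 4*k)/2 = -2 + (-5*k)/2 = -2 - 5*k/2)
v(Q, w) = -21/2 + 7*Q/2 (v(Q, w) = Q - (-2 - 5*(Q - 1*5)/2) = Q - (-2 - 5*(Q - 5)/2) = Q - (-2 - 5*(-5 + Q)/2) = Q - (-2 + (25/2 - 5*Q/2)) = Q - (21/2 - 5*Q/2) = Q + (-21/2 + 5*Q/2) = -21/2 + 7*Q/2)
v(u, J)² = (-21/2 + (7/2)*(-17))² = (-21/2 - 119/2)² = (-70)² = 4900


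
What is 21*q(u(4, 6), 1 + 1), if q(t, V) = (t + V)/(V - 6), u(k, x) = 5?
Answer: -147/4 ≈ -36.750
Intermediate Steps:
q(t, V) = (V + t)/(-6 + V)
21*q(u(4, 6), 1 + 1) = 21*(((1 + 1) + 5)/(-6 + (1 + 1))) = 21*((2 + 5)/(-6 + 2)) = 21*(7/(-4)) = 21*(-¼*7) = 21*(-7/4) = -147/4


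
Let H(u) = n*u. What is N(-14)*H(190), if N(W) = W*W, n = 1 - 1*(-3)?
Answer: 148960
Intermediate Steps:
n = 4 (n = 1 + 3 = 4)
N(W) = W²
H(u) = 4*u
N(-14)*H(190) = (-14)²*(4*190) = 196*760 = 148960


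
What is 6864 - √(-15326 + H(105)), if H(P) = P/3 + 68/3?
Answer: 6864 - I*√137415/3 ≈ 6864.0 - 123.57*I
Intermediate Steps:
H(P) = 68/3 + P/3 (H(P) = P*(⅓) + 68*(⅓) = P/3 + 68/3 = 68/3 + P/3)
6864 - √(-15326 + H(105)) = 6864 - √(-15326 + (68/3 + (⅓)*105)) = 6864 - √(-15326 + (68/3 + 35)) = 6864 - √(-15326 + 173/3) = 6864 - √(-45805/3) = 6864 - I*√137415/3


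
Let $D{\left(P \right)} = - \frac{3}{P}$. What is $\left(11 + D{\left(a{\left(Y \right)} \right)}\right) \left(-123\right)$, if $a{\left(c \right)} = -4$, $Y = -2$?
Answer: $- \frac{5781}{4} \approx -1445.3$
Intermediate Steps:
$\left(11 + D{\left(a{\left(Y \right)} \right)}\right) \left(-123\right) = \left(11 - \frac{3}{-4}\right) \left(-123\right) = \left(11 - - \frac{3}{4}\right) \left(-123\right) = \left(11 + \frac{3}{4}\right) \left(-123\right) = \frac{47}{4} \left(-123\right) = - \frac{5781}{4}$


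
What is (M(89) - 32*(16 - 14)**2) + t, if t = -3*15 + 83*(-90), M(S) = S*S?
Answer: 278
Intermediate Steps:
M(S) = S**2
t = -7515 (t = -45 - 7470 = -7515)
(M(89) - 32*(16 - 14)**2) + t = (89**2 - 32*(16 - 14)**2) - 7515 = (7921 - 32*2**2) - 7515 = (7921 - 32*4) - 7515 = (7921 - 128) - 7515 = 7793 - 7515 = 278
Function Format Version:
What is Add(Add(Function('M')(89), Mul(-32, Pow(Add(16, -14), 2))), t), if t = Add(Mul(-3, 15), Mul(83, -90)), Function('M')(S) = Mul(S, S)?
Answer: 278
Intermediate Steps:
Function('M')(S) = Pow(S, 2)
t = -7515 (t = Add(-45, -7470) = -7515)
Add(Add(Function('M')(89), Mul(-32, Pow(Add(16, -14), 2))), t) = Add(Add(Pow(89, 2), Mul(-32, Pow(Add(16, -14), 2))), -7515) = Add(Add(7921, Mul(-32, Pow(2, 2))), -7515) = Add(Add(7921, Mul(-32, 4)), -7515) = Add(Add(7921, -128), -7515) = Add(7793, -7515) = 278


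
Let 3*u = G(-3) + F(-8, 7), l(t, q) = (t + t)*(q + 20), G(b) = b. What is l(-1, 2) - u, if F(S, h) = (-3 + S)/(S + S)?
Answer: -2075/48 ≈ -43.229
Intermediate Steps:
F(S, h) = (-3 + S)/(2*S) (F(S, h) = (-3 + S)/((2*S)) = (-3 + S)*(1/(2*S)) = (-3 + S)/(2*S))
l(t, q) = 2*t*(20 + q) (l(t, q) = (2*t)*(20 + q) = 2*t*(20 + q))
u = -37/48 (u = (-3 + (1/2)*(-3 - 8)/(-8))/3 = (-3 + (1/2)*(-1/8)*(-11))/3 = (-3 + 11/16)/3 = (1/3)*(-37/16) = -37/48 ≈ -0.77083)
l(-1, 2) - u = 2*(-1)*(20 + 2) - 1*(-37/48) = 2*(-1)*22 + 37/48 = -44 + 37/48 = -2075/48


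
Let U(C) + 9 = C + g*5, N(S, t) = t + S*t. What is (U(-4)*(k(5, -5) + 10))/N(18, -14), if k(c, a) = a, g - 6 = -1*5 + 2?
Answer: -5/133 ≈ -0.037594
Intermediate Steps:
g = 3 (g = 6 + (-1*5 + 2) = 6 + (-5 + 2) = 6 - 3 = 3)
U(C) = 6 + C (U(C) = -9 + (C + 3*5) = -9 + (C + 15) = -9 + (15 + C) = 6 + C)
(U(-4)*(k(5, -5) + 10))/N(18, -14) = ((6 - 4)*(-5 + 10))/((-14*(1 + 18))) = (2*5)/((-14*19)) = 10/(-266) = 10*(-1/266) = -5/133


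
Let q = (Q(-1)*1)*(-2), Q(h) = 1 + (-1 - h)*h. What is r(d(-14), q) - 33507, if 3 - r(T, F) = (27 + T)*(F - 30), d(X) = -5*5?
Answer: -33440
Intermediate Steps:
Q(h) = 1 + h*(-1 - h)
d(X) = -25
q = -2 (q = ((1 - 1*(-1) - 1*(-1)²)*1)*(-2) = ((1 + 1 - 1*1)*1)*(-2) = ((1 + 1 - 1)*1)*(-2) = (1*1)*(-2) = 1*(-2) = -2)
r(T, F) = 3 - (-30 + F)*(27 + T) (r(T, F) = 3 - (27 + T)*(F - 30) = 3 - (27 + T)*(-30 + F) = 3 - (-30 + F)*(27 + T))
r(d(-14), q) - 33507 = (813 - 27*(-2) + 30*(-25) - 1*(-2)*(-25)) - 33507 = (813 + 54 - 750 - 50) - 33507 = 67 - 33507 = -33440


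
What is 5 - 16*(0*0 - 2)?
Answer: 37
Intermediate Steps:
5 - 16*(0*0 - 2) = 5 - 16*(0 - 2) = 5 - 16*(-2) = 5 + 32 = 37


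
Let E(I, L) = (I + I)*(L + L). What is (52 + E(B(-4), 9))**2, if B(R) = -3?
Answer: 3136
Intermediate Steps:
E(I, L) = 4*I*L (E(I, L) = (2*I)*(2*L) = 4*I*L)
(52 + E(B(-4), 9))**2 = (52 + 4*(-3)*9)**2 = (52 - 108)**2 = (-56)**2 = 3136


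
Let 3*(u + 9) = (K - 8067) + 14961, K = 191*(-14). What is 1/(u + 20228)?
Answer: 3/64877 ≈ 4.6241e-5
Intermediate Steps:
K = -2674
u = 4193/3 (u = -9 + ((-2674 - 8067) + 14961)/3 = -9 + (-10741 + 14961)/3 = -9 + (⅓)*4220 = -9 + 4220/3 = 4193/3 ≈ 1397.7)
1/(u + 20228) = 1/(4193/3 + 20228) = 1/(64877/3) = 3/64877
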